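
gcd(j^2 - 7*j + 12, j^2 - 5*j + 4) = j - 4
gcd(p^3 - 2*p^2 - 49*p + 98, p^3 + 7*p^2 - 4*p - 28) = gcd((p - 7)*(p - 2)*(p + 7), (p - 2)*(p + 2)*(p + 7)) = p^2 + 5*p - 14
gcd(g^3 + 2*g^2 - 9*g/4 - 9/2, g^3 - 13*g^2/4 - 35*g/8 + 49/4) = g + 2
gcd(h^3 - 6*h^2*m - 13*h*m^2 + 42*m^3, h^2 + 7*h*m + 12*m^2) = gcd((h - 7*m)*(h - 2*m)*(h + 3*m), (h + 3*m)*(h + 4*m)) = h + 3*m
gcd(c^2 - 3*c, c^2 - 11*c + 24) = c - 3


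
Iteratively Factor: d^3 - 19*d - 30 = (d + 2)*(d^2 - 2*d - 15) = (d - 5)*(d + 2)*(d + 3)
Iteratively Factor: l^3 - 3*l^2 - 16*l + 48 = (l + 4)*(l^2 - 7*l + 12) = (l - 3)*(l + 4)*(l - 4)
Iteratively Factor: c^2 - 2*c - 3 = (c + 1)*(c - 3)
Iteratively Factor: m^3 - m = (m + 1)*(m^2 - m) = (m - 1)*(m + 1)*(m)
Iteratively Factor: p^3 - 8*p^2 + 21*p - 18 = (p - 2)*(p^2 - 6*p + 9) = (p - 3)*(p - 2)*(p - 3)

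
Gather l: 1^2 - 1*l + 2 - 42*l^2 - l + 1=-42*l^2 - 2*l + 4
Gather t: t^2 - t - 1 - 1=t^2 - t - 2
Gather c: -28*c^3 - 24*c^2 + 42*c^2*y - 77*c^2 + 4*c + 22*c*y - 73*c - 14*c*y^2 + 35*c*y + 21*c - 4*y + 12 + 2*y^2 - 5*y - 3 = -28*c^3 + c^2*(42*y - 101) + c*(-14*y^2 + 57*y - 48) + 2*y^2 - 9*y + 9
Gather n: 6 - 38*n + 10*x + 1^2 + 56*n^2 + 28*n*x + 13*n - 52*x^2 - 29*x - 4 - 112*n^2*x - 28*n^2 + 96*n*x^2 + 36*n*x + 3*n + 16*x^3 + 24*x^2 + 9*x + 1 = n^2*(28 - 112*x) + n*(96*x^2 + 64*x - 22) + 16*x^3 - 28*x^2 - 10*x + 4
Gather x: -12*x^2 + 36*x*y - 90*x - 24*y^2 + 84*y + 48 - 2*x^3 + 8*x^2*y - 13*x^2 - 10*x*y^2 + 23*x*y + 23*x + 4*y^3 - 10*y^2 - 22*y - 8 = -2*x^3 + x^2*(8*y - 25) + x*(-10*y^2 + 59*y - 67) + 4*y^3 - 34*y^2 + 62*y + 40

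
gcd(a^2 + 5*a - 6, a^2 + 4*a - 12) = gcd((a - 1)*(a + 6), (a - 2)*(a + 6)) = a + 6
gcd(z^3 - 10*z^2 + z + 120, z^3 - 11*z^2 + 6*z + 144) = z^2 - 5*z - 24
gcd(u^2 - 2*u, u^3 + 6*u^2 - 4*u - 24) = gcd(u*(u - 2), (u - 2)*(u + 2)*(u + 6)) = u - 2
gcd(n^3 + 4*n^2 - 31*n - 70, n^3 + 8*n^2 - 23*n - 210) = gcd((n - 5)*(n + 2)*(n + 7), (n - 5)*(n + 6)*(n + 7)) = n^2 + 2*n - 35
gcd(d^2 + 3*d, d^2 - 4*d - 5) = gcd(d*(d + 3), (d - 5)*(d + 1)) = 1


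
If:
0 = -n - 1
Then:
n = -1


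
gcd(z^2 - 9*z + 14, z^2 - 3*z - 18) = 1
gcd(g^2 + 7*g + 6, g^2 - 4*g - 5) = g + 1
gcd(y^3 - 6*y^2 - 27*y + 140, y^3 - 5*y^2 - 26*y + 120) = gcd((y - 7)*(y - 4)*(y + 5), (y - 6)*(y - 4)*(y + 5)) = y^2 + y - 20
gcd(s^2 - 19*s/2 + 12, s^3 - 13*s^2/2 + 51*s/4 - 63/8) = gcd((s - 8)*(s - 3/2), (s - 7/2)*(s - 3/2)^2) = s - 3/2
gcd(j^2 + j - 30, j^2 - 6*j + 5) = j - 5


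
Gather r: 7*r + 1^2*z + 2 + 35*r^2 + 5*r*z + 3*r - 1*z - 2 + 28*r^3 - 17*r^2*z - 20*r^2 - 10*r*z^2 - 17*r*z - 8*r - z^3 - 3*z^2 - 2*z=28*r^3 + r^2*(15 - 17*z) + r*(-10*z^2 - 12*z + 2) - z^3 - 3*z^2 - 2*z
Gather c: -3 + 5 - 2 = 0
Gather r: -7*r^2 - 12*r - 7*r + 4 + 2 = -7*r^2 - 19*r + 6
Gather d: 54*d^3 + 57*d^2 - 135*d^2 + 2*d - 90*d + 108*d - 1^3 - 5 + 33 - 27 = 54*d^3 - 78*d^2 + 20*d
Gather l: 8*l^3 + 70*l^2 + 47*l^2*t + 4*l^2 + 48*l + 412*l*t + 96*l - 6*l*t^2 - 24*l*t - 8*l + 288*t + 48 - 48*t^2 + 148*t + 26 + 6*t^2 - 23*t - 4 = 8*l^3 + l^2*(47*t + 74) + l*(-6*t^2 + 388*t + 136) - 42*t^2 + 413*t + 70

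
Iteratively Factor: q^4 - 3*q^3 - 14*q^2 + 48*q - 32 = (q + 4)*(q^3 - 7*q^2 + 14*q - 8) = (q - 2)*(q + 4)*(q^2 - 5*q + 4) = (q - 2)*(q - 1)*(q + 4)*(q - 4)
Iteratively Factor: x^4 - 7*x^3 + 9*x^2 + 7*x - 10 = (x + 1)*(x^3 - 8*x^2 + 17*x - 10) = (x - 1)*(x + 1)*(x^2 - 7*x + 10) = (x - 5)*(x - 1)*(x + 1)*(x - 2)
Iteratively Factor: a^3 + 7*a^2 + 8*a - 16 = (a + 4)*(a^2 + 3*a - 4) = (a + 4)^2*(a - 1)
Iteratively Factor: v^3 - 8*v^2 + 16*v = (v - 4)*(v^2 - 4*v) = (v - 4)^2*(v)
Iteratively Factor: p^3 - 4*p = (p + 2)*(p^2 - 2*p) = p*(p + 2)*(p - 2)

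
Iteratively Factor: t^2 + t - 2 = (t + 2)*(t - 1)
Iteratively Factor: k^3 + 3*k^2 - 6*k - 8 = (k + 1)*(k^2 + 2*k - 8) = (k + 1)*(k + 4)*(k - 2)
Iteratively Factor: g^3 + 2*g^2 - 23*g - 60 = (g - 5)*(g^2 + 7*g + 12) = (g - 5)*(g + 3)*(g + 4)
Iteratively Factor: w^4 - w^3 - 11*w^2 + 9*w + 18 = (w - 3)*(w^3 + 2*w^2 - 5*w - 6) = (w - 3)*(w + 1)*(w^2 + w - 6) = (w - 3)*(w + 1)*(w + 3)*(w - 2)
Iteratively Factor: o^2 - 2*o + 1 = (o - 1)*(o - 1)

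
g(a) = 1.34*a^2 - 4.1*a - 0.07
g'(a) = 2.68*a - 4.1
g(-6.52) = 83.63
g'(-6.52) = -21.57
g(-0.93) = 4.90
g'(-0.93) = -6.59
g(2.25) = -2.51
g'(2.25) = 1.93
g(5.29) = 15.74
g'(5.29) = 10.08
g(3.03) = -0.19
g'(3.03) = 4.02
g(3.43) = 1.63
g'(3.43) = 5.09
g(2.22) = -2.57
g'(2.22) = 1.85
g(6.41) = 28.71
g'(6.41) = 13.08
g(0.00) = -0.07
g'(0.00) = -4.10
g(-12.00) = 242.09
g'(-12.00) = -36.26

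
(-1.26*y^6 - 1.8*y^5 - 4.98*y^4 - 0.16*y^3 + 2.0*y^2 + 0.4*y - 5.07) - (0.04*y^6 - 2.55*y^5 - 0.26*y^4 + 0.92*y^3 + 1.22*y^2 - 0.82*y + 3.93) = -1.3*y^6 + 0.75*y^5 - 4.72*y^4 - 1.08*y^3 + 0.78*y^2 + 1.22*y - 9.0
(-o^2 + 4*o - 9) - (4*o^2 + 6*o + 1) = -5*o^2 - 2*o - 10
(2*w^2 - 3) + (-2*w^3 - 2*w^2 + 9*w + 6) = -2*w^3 + 9*w + 3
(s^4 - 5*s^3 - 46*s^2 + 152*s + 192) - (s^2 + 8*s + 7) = s^4 - 5*s^3 - 47*s^2 + 144*s + 185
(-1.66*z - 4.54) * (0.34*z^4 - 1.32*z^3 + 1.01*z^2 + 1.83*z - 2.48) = -0.5644*z^5 + 0.6476*z^4 + 4.3162*z^3 - 7.6232*z^2 - 4.1914*z + 11.2592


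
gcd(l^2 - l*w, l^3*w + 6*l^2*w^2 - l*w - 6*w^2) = 1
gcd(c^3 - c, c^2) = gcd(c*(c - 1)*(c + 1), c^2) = c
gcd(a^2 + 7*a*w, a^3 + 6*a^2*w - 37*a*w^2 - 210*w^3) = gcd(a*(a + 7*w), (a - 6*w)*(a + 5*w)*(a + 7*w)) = a + 7*w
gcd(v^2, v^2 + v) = v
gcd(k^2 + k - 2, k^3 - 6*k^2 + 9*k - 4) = k - 1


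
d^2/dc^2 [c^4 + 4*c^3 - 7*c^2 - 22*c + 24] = 12*c^2 + 24*c - 14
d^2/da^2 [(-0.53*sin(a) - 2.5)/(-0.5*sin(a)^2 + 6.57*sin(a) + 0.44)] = (-0.1325*sin(a)^5 - 4.24105*sin(a)^4 + 24.2029*sin(a)^3 - 104.830126*sin(a)^2 - 41.451008*sin(a) + 213.860252)/(0.125*sin(a)^6 - 4.9275*sin(a)^5 + 64.41735*sin(a)^4 - 274.920993*sin(a)^3 - 56.687268*sin(a)^2 - 3.815856*sin(a) - 0.085184)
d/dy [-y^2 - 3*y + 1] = -2*y - 3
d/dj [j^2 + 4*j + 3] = 2*j + 4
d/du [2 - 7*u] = -7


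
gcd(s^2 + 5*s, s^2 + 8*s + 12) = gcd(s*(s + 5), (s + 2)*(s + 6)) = 1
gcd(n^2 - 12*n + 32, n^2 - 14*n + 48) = n - 8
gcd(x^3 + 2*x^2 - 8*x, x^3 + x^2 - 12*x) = x^2 + 4*x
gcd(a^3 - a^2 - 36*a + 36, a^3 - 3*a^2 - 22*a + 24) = a^2 - 7*a + 6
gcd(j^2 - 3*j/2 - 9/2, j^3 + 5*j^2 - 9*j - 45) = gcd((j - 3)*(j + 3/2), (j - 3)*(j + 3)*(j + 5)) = j - 3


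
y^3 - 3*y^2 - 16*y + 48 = (y - 4)*(y - 3)*(y + 4)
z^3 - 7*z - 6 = (z - 3)*(z + 1)*(z + 2)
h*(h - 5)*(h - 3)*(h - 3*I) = h^4 - 8*h^3 - 3*I*h^3 + 15*h^2 + 24*I*h^2 - 45*I*h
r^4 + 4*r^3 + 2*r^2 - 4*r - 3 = (r - 1)*(r + 1)^2*(r + 3)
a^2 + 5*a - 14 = (a - 2)*(a + 7)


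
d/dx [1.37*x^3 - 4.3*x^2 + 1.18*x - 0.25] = 4.11*x^2 - 8.6*x + 1.18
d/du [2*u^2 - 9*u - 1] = 4*u - 9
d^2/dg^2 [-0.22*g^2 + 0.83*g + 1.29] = -0.440000000000000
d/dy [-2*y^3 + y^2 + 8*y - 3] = -6*y^2 + 2*y + 8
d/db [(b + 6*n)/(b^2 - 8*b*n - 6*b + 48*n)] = (b^2 - 8*b*n - 6*b + 48*n + 2*(b + 6*n)*(-b + 4*n + 3))/(b^2 - 8*b*n - 6*b + 48*n)^2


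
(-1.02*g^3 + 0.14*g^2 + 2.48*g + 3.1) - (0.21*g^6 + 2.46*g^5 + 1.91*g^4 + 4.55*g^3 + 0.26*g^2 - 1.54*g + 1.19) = -0.21*g^6 - 2.46*g^5 - 1.91*g^4 - 5.57*g^3 - 0.12*g^2 + 4.02*g + 1.91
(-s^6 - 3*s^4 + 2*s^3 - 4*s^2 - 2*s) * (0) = 0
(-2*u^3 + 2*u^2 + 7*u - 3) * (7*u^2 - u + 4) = -14*u^5 + 16*u^4 + 39*u^3 - 20*u^2 + 31*u - 12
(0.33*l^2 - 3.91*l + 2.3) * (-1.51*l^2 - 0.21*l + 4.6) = -0.4983*l^4 + 5.8348*l^3 - 1.1339*l^2 - 18.469*l + 10.58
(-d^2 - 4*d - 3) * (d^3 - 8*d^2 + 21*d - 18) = -d^5 + 4*d^4 + 8*d^3 - 42*d^2 + 9*d + 54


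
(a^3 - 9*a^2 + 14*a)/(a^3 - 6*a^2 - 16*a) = (-a^2 + 9*a - 14)/(-a^2 + 6*a + 16)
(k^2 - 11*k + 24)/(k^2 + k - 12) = (k - 8)/(k + 4)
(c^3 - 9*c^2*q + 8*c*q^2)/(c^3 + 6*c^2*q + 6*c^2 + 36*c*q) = (c^2 - 9*c*q + 8*q^2)/(c^2 + 6*c*q + 6*c + 36*q)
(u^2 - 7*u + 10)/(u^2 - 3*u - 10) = (u - 2)/(u + 2)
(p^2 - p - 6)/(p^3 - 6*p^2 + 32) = (p - 3)/(p^2 - 8*p + 16)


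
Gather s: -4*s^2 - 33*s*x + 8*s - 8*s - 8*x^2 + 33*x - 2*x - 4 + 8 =-4*s^2 - 33*s*x - 8*x^2 + 31*x + 4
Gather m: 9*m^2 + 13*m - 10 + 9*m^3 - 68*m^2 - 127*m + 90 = 9*m^3 - 59*m^2 - 114*m + 80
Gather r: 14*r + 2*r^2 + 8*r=2*r^2 + 22*r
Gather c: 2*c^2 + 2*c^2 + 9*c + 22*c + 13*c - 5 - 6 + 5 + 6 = 4*c^2 + 44*c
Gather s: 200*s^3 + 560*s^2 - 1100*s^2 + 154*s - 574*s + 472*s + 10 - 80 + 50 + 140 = 200*s^3 - 540*s^2 + 52*s + 120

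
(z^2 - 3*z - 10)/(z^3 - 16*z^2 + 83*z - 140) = (z + 2)/(z^2 - 11*z + 28)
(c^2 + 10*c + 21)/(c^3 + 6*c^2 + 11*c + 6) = (c + 7)/(c^2 + 3*c + 2)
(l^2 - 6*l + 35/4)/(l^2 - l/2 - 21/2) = (l - 5/2)/(l + 3)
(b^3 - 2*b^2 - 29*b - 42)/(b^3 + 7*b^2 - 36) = (b^2 - 5*b - 14)/(b^2 + 4*b - 12)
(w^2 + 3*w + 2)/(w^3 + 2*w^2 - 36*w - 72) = (w + 1)/(w^2 - 36)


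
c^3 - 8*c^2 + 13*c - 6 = (c - 6)*(c - 1)^2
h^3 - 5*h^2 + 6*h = h*(h - 3)*(h - 2)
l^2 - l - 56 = (l - 8)*(l + 7)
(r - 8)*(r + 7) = r^2 - r - 56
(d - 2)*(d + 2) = d^2 - 4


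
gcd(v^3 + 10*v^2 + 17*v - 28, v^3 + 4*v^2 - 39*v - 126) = v + 7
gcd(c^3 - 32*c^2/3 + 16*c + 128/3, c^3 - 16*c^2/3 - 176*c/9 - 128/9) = c^2 - 20*c/3 - 32/3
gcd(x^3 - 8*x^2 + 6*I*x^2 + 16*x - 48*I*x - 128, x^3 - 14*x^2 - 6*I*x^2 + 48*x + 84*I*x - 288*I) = x - 8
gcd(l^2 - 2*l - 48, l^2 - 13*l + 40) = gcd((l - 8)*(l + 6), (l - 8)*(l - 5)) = l - 8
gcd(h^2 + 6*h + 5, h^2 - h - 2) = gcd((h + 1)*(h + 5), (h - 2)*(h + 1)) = h + 1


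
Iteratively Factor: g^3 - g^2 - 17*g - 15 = (g - 5)*(g^2 + 4*g + 3) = (g - 5)*(g + 1)*(g + 3)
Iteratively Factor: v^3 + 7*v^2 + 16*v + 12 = (v + 2)*(v^2 + 5*v + 6) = (v + 2)*(v + 3)*(v + 2)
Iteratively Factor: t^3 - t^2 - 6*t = (t + 2)*(t^2 - 3*t) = t*(t + 2)*(t - 3)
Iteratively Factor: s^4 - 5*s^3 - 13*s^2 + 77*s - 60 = (s + 4)*(s^3 - 9*s^2 + 23*s - 15) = (s - 5)*(s + 4)*(s^2 - 4*s + 3) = (s - 5)*(s - 3)*(s + 4)*(s - 1)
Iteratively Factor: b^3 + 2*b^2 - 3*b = (b)*(b^2 + 2*b - 3) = b*(b - 1)*(b + 3)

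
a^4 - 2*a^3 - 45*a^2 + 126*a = a*(a - 6)*(a - 3)*(a + 7)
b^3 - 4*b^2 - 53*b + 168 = (b - 8)*(b - 3)*(b + 7)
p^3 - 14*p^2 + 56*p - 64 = (p - 8)*(p - 4)*(p - 2)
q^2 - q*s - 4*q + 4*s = (q - 4)*(q - s)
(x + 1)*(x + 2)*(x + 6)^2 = x^4 + 15*x^3 + 74*x^2 + 132*x + 72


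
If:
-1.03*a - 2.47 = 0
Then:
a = -2.40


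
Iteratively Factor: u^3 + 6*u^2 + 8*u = (u + 2)*(u^2 + 4*u) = u*(u + 2)*(u + 4)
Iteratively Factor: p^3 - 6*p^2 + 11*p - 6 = (p - 3)*(p^2 - 3*p + 2) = (p - 3)*(p - 2)*(p - 1)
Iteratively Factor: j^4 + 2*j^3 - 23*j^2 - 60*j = (j + 3)*(j^3 - j^2 - 20*j) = (j - 5)*(j + 3)*(j^2 + 4*j) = (j - 5)*(j + 3)*(j + 4)*(j)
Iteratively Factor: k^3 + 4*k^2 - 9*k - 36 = (k + 4)*(k^2 - 9) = (k - 3)*(k + 4)*(k + 3)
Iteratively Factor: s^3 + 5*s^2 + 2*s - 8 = (s - 1)*(s^2 + 6*s + 8) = (s - 1)*(s + 2)*(s + 4)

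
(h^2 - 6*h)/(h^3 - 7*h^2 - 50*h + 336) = h/(h^2 - h - 56)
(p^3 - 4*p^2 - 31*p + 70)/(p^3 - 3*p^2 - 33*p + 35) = (p - 2)/(p - 1)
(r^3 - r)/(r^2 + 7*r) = (r^2 - 1)/(r + 7)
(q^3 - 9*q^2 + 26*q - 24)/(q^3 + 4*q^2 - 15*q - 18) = (q^2 - 6*q + 8)/(q^2 + 7*q + 6)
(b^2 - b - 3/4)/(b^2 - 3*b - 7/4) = (2*b - 3)/(2*b - 7)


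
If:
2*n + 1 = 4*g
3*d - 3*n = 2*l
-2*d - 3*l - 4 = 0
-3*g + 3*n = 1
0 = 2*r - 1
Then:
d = 5/26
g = 5/6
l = -19/13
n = 7/6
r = 1/2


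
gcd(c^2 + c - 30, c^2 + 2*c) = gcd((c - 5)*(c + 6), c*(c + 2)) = 1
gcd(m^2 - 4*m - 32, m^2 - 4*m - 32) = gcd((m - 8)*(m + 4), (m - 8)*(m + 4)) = m^2 - 4*m - 32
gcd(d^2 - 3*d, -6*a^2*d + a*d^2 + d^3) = d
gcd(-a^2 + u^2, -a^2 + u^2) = -a^2 + u^2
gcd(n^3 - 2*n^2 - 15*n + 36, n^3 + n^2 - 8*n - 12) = n - 3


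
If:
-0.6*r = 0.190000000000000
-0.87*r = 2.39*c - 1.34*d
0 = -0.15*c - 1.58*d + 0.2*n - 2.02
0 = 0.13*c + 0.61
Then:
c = -4.69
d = -8.57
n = -61.16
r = -0.32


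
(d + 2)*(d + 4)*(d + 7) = d^3 + 13*d^2 + 50*d + 56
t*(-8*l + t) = -8*l*t + t^2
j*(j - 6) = j^2 - 6*j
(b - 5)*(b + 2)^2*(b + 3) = b^4 + 2*b^3 - 19*b^2 - 68*b - 60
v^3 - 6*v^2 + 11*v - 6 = (v - 3)*(v - 2)*(v - 1)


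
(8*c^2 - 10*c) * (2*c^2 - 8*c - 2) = 16*c^4 - 84*c^3 + 64*c^2 + 20*c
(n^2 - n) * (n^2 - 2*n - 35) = n^4 - 3*n^3 - 33*n^2 + 35*n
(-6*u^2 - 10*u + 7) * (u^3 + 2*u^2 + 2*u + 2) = -6*u^5 - 22*u^4 - 25*u^3 - 18*u^2 - 6*u + 14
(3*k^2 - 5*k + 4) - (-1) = 3*k^2 - 5*k + 5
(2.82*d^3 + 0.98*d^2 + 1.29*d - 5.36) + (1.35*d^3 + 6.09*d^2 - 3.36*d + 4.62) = 4.17*d^3 + 7.07*d^2 - 2.07*d - 0.74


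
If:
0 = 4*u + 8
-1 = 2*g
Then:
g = -1/2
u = -2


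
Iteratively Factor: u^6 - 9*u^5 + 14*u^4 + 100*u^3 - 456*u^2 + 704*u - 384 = (u - 2)*(u^5 - 7*u^4 + 100*u^2 - 256*u + 192) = (u - 2)*(u + 4)*(u^4 - 11*u^3 + 44*u^2 - 76*u + 48) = (u - 2)^2*(u + 4)*(u^3 - 9*u^2 + 26*u - 24) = (u - 4)*(u - 2)^2*(u + 4)*(u^2 - 5*u + 6) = (u - 4)*(u - 2)^3*(u + 4)*(u - 3)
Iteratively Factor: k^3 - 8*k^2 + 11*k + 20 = (k - 4)*(k^2 - 4*k - 5) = (k - 5)*(k - 4)*(k + 1)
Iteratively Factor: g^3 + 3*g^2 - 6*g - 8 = (g + 1)*(g^2 + 2*g - 8) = (g - 2)*(g + 1)*(g + 4)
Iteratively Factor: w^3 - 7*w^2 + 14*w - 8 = (w - 4)*(w^2 - 3*w + 2) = (w - 4)*(w - 1)*(w - 2)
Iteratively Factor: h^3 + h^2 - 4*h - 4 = (h + 2)*(h^2 - h - 2) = (h + 1)*(h + 2)*(h - 2)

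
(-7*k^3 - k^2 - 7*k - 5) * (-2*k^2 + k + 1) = 14*k^5 - 5*k^4 + 6*k^3 + 2*k^2 - 12*k - 5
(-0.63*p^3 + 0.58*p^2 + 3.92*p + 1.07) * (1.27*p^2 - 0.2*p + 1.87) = -0.8001*p^5 + 0.8626*p^4 + 3.6843*p^3 + 1.6595*p^2 + 7.1164*p + 2.0009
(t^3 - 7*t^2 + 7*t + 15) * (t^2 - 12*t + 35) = t^5 - 19*t^4 + 126*t^3 - 314*t^2 + 65*t + 525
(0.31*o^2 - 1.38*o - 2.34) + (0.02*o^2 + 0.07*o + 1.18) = 0.33*o^2 - 1.31*o - 1.16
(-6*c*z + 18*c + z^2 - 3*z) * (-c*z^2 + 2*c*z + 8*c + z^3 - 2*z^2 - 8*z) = 6*c^2*z^3 - 30*c^2*z^2 - 12*c^2*z + 144*c^2 - 7*c*z^4 + 35*c*z^3 + 14*c*z^2 - 168*c*z + z^5 - 5*z^4 - 2*z^3 + 24*z^2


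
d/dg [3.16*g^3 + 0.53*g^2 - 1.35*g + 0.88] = 9.48*g^2 + 1.06*g - 1.35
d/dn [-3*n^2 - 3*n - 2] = -6*n - 3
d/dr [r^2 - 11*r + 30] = 2*r - 11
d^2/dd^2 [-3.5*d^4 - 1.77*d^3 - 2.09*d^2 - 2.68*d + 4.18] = -42.0*d^2 - 10.62*d - 4.18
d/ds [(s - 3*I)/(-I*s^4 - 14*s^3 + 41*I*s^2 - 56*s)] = (-3*I*s^4 - 40*s^3 + 167*I*s^2 + 246*s + 168*I)/(s^2*(s^6 - 28*I*s^5 - 278*s^4 + 1036*I*s^3 + 113*s^2 + 4592*I*s - 3136))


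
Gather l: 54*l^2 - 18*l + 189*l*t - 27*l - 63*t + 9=54*l^2 + l*(189*t - 45) - 63*t + 9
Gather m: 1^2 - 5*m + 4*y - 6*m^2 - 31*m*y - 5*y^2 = -6*m^2 + m*(-31*y - 5) - 5*y^2 + 4*y + 1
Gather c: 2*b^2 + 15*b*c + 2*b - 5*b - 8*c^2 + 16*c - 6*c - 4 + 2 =2*b^2 - 3*b - 8*c^2 + c*(15*b + 10) - 2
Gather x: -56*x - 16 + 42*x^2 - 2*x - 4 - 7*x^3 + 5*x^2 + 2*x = -7*x^3 + 47*x^2 - 56*x - 20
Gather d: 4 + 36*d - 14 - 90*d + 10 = -54*d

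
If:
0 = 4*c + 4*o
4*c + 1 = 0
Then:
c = -1/4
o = 1/4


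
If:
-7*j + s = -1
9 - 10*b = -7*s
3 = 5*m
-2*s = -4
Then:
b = 23/10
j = 3/7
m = 3/5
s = 2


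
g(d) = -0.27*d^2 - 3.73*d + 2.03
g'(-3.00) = -2.11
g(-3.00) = 10.79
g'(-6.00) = -0.49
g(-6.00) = 14.69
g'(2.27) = -4.96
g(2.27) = -7.83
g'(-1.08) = -3.15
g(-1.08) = 5.74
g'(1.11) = -4.33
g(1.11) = -2.44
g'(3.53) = -5.64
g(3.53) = -14.50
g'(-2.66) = -2.29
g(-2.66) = 10.04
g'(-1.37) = -2.99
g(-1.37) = 6.63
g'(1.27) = -4.42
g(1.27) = -3.14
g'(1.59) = -4.59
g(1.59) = -4.58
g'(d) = -0.54*d - 3.73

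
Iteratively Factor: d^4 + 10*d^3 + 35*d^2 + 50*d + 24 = (d + 3)*(d^3 + 7*d^2 + 14*d + 8) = (d + 1)*(d + 3)*(d^2 + 6*d + 8) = (d + 1)*(d + 3)*(d + 4)*(d + 2)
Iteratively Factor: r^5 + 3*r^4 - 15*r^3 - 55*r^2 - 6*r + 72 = (r + 2)*(r^4 + r^3 - 17*r^2 - 21*r + 36) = (r - 1)*(r + 2)*(r^3 + 2*r^2 - 15*r - 36) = (r - 1)*(r + 2)*(r + 3)*(r^2 - r - 12) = (r - 4)*(r - 1)*(r + 2)*(r + 3)*(r + 3)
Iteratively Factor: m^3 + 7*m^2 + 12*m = (m + 3)*(m^2 + 4*m) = (m + 3)*(m + 4)*(m)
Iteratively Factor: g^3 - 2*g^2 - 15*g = (g)*(g^2 - 2*g - 15) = g*(g - 5)*(g + 3)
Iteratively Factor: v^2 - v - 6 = (v + 2)*(v - 3)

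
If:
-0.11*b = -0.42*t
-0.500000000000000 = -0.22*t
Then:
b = 8.68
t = 2.27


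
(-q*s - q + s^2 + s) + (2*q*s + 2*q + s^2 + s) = q*s + q + 2*s^2 + 2*s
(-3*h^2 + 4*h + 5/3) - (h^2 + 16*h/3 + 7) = -4*h^2 - 4*h/3 - 16/3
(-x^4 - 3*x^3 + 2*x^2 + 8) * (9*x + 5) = -9*x^5 - 32*x^4 + 3*x^3 + 10*x^2 + 72*x + 40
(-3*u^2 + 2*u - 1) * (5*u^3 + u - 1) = -15*u^5 + 10*u^4 - 8*u^3 + 5*u^2 - 3*u + 1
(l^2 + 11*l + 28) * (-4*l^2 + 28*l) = -4*l^4 - 16*l^3 + 196*l^2 + 784*l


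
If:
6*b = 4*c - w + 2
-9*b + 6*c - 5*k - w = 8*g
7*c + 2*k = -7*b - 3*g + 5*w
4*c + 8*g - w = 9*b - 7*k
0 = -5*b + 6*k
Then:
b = 564/151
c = 1524/151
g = -162/151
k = 470/151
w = 3014/151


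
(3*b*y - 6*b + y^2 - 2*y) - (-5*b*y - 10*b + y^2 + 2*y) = 8*b*y + 4*b - 4*y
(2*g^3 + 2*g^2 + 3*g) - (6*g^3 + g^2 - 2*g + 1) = -4*g^3 + g^2 + 5*g - 1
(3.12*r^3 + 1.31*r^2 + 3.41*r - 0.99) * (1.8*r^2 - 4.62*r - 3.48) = 5.616*r^5 - 12.0564*r^4 - 10.7718*r^3 - 22.095*r^2 - 7.293*r + 3.4452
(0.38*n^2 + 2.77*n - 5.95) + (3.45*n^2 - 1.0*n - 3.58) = 3.83*n^2 + 1.77*n - 9.53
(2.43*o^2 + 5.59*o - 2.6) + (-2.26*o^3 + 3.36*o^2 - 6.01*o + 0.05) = -2.26*o^3 + 5.79*o^2 - 0.42*o - 2.55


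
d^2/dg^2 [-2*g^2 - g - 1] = -4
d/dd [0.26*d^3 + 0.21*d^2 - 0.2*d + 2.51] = 0.78*d^2 + 0.42*d - 0.2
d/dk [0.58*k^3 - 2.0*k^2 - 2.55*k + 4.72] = 1.74*k^2 - 4.0*k - 2.55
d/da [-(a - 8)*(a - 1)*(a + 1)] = -3*a^2 + 16*a + 1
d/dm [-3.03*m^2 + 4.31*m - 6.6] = 4.31 - 6.06*m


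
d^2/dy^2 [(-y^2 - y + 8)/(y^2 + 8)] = 2*(-y^3 + 48*y^2 + 24*y - 128)/(y^6 + 24*y^4 + 192*y^2 + 512)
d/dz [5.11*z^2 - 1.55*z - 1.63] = 10.22*z - 1.55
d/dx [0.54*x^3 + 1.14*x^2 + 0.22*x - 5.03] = 1.62*x^2 + 2.28*x + 0.22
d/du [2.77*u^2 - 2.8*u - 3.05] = 5.54*u - 2.8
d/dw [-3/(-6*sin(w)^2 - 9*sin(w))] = -(4*sin(w) + 3)*cos(w)/((2*sin(w) + 3)^2*sin(w)^2)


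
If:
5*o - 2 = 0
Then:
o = 2/5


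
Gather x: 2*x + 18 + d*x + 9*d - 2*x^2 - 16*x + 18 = 9*d - 2*x^2 + x*(d - 14) + 36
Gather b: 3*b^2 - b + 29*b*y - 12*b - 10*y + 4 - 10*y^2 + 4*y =3*b^2 + b*(29*y - 13) - 10*y^2 - 6*y + 4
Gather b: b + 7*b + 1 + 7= 8*b + 8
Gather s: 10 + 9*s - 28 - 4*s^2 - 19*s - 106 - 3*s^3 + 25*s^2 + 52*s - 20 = -3*s^3 + 21*s^2 + 42*s - 144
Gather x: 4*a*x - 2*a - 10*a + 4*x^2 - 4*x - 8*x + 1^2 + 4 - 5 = -12*a + 4*x^2 + x*(4*a - 12)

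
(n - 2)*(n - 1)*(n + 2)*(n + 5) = n^4 + 4*n^3 - 9*n^2 - 16*n + 20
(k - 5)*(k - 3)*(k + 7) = k^3 - k^2 - 41*k + 105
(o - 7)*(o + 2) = o^2 - 5*o - 14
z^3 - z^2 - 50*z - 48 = (z - 8)*(z + 1)*(z + 6)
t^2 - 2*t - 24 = (t - 6)*(t + 4)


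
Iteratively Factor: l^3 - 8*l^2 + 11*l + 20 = (l + 1)*(l^2 - 9*l + 20) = (l - 4)*(l + 1)*(l - 5)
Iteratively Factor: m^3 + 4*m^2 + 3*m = (m + 1)*(m^2 + 3*m) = m*(m + 1)*(m + 3)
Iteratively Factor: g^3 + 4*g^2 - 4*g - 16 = (g - 2)*(g^2 + 6*g + 8) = (g - 2)*(g + 2)*(g + 4)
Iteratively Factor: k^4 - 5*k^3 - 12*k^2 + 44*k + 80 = (k + 2)*(k^3 - 7*k^2 + 2*k + 40) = (k - 5)*(k + 2)*(k^2 - 2*k - 8) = (k - 5)*(k - 4)*(k + 2)*(k + 2)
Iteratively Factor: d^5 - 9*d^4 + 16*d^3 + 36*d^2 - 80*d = (d)*(d^4 - 9*d^3 + 16*d^2 + 36*d - 80) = d*(d - 2)*(d^3 - 7*d^2 + 2*d + 40) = d*(d - 5)*(d - 2)*(d^2 - 2*d - 8) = d*(d - 5)*(d - 2)*(d + 2)*(d - 4)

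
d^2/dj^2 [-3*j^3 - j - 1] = -18*j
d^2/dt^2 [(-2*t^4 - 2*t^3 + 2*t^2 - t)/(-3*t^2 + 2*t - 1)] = 6*t*(6*t^5 - 12*t^4 + 14*t^3 - 11*t^2 + 6*t - 1)/(27*t^6 - 54*t^5 + 63*t^4 - 44*t^3 + 21*t^2 - 6*t + 1)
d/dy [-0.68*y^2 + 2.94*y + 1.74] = 2.94 - 1.36*y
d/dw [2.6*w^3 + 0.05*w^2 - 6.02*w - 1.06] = 7.8*w^2 + 0.1*w - 6.02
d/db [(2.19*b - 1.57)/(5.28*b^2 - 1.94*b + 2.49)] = (-11.5632*b^2 + 16.5792*b + 2.4073)/(27.8784*b^4 - 20.4864*b^3 + 30.058*b^2 - 9.6612*b + 6.2001)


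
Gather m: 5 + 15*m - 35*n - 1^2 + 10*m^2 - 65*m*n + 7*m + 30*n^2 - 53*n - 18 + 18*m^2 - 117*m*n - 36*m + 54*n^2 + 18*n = 28*m^2 + m*(-182*n - 14) + 84*n^2 - 70*n - 14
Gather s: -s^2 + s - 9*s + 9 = -s^2 - 8*s + 9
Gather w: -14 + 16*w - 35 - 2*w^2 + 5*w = -2*w^2 + 21*w - 49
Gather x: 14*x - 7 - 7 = 14*x - 14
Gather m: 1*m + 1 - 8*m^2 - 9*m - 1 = -8*m^2 - 8*m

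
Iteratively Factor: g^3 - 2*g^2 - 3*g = (g)*(g^2 - 2*g - 3) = g*(g + 1)*(g - 3)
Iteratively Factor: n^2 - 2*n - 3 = (n - 3)*(n + 1)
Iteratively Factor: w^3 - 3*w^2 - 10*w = (w + 2)*(w^2 - 5*w) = (w - 5)*(w + 2)*(w)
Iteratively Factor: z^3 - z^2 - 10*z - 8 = (z + 1)*(z^2 - 2*z - 8) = (z + 1)*(z + 2)*(z - 4)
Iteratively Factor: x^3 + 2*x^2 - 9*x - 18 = (x - 3)*(x^2 + 5*x + 6) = (x - 3)*(x + 3)*(x + 2)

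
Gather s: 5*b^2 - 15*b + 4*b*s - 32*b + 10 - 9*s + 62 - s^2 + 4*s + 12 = 5*b^2 - 47*b - s^2 + s*(4*b - 5) + 84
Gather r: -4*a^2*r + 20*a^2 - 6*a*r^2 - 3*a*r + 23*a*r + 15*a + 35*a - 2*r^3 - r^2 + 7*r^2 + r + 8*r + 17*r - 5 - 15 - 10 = 20*a^2 + 50*a - 2*r^3 + r^2*(6 - 6*a) + r*(-4*a^2 + 20*a + 26) - 30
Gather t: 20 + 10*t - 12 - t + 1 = 9*t + 9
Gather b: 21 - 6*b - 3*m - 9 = -6*b - 3*m + 12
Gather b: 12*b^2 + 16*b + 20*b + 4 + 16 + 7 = 12*b^2 + 36*b + 27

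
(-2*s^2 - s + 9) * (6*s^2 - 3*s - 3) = -12*s^4 + 63*s^2 - 24*s - 27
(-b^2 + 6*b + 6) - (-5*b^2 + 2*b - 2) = 4*b^2 + 4*b + 8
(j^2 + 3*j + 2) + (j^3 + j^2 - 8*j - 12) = j^3 + 2*j^2 - 5*j - 10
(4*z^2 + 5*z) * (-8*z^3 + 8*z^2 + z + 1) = -32*z^5 - 8*z^4 + 44*z^3 + 9*z^2 + 5*z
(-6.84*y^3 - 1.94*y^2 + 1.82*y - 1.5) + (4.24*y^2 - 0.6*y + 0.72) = -6.84*y^3 + 2.3*y^2 + 1.22*y - 0.78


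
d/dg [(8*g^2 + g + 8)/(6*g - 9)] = (16*g^2 - 48*g - 19)/(3*(4*g^2 - 12*g + 9))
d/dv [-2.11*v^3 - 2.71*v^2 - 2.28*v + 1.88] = -6.33*v^2 - 5.42*v - 2.28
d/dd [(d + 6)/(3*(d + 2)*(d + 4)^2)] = ((d + 2)*(d + 4) - 2*(d + 2)*(d + 6) - (d + 4)*(d + 6))/(3*(d + 2)^2*(d + 4)^3)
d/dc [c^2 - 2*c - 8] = 2*c - 2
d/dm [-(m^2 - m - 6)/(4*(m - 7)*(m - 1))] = (7*m^2 - 26*m + 55)/(4*(m^4 - 16*m^3 + 78*m^2 - 112*m + 49))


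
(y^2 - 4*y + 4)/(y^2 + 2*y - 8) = (y - 2)/(y + 4)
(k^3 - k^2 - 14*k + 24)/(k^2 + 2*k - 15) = (k^2 + 2*k - 8)/(k + 5)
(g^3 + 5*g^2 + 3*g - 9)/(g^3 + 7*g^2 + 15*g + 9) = (g - 1)/(g + 1)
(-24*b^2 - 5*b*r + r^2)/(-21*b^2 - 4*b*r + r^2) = (-8*b + r)/(-7*b + r)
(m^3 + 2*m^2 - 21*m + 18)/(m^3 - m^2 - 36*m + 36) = (m - 3)/(m - 6)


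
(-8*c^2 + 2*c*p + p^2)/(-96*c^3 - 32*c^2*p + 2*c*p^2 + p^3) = (-2*c + p)/(-24*c^2 - 2*c*p + p^2)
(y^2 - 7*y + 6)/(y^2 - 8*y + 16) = (y^2 - 7*y + 6)/(y^2 - 8*y + 16)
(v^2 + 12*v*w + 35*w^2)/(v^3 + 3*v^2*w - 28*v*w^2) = (v + 5*w)/(v*(v - 4*w))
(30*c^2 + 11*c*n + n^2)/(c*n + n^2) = (30*c^2 + 11*c*n + n^2)/(n*(c + n))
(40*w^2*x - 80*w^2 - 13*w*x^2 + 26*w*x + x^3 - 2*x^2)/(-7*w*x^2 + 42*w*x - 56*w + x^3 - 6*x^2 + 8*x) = (40*w^2 - 13*w*x + x^2)/(-7*w*x + 28*w + x^2 - 4*x)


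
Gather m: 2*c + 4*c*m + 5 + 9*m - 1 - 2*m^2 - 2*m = 2*c - 2*m^2 + m*(4*c + 7) + 4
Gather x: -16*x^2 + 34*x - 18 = -16*x^2 + 34*x - 18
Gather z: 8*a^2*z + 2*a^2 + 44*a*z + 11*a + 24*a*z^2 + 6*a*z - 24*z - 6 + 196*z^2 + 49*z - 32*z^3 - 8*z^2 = 2*a^2 + 11*a - 32*z^3 + z^2*(24*a + 188) + z*(8*a^2 + 50*a + 25) - 6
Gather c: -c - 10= -c - 10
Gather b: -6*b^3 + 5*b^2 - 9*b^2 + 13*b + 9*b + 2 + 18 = -6*b^3 - 4*b^2 + 22*b + 20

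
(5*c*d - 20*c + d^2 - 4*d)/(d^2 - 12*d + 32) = (5*c + d)/(d - 8)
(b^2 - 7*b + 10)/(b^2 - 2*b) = (b - 5)/b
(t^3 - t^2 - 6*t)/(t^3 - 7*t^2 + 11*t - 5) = t*(t^2 - t - 6)/(t^3 - 7*t^2 + 11*t - 5)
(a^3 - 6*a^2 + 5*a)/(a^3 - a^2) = (a - 5)/a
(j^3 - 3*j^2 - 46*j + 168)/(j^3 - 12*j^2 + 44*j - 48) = (j + 7)/(j - 2)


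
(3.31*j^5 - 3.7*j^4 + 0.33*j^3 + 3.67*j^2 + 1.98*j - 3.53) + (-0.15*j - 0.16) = 3.31*j^5 - 3.7*j^4 + 0.33*j^3 + 3.67*j^2 + 1.83*j - 3.69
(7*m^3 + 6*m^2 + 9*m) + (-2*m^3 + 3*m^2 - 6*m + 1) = 5*m^3 + 9*m^2 + 3*m + 1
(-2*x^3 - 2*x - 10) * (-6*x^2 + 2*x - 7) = 12*x^5 - 4*x^4 + 26*x^3 + 56*x^2 - 6*x + 70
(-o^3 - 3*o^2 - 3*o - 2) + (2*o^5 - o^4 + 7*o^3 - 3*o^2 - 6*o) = 2*o^5 - o^4 + 6*o^3 - 6*o^2 - 9*o - 2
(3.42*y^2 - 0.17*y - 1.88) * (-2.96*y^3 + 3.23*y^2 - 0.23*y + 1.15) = -10.1232*y^5 + 11.5498*y^4 + 4.2291*y^3 - 2.1003*y^2 + 0.2369*y - 2.162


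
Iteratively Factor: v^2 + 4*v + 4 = (v + 2)*(v + 2)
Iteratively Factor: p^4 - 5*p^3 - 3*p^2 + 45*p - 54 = (p - 3)*(p^3 - 2*p^2 - 9*p + 18) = (p - 3)*(p - 2)*(p^2 - 9) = (p - 3)^2*(p - 2)*(p + 3)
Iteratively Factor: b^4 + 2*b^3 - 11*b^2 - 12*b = (b - 3)*(b^3 + 5*b^2 + 4*b) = (b - 3)*(b + 4)*(b^2 + b) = (b - 3)*(b + 1)*(b + 4)*(b)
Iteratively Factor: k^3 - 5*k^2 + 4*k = (k - 4)*(k^2 - k) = k*(k - 4)*(k - 1)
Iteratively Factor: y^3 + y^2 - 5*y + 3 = (y - 1)*(y^2 + 2*y - 3) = (y - 1)^2*(y + 3)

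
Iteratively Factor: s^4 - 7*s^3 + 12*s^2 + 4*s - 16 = (s + 1)*(s^3 - 8*s^2 + 20*s - 16) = (s - 2)*(s + 1)*(s^2 - 6*s + 8) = (s - 2)^2*(s + 1)*(s - 4)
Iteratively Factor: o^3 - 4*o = (o)*(o^2 - 4) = o*(o - 2)*(o + 2)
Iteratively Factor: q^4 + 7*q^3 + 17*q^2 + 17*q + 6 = (q + 1)*(q^3 + 6*q^2 + 11*q + 6) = (q + 1)*(q + 3)*(q^2 + 3*q + 2) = (q + 1)^2*(q + 3)*(q + 2)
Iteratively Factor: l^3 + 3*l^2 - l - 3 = (l - 1)*(l^2 + 4*l + 3) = (l - 1)*(l + 3)*(l + 1)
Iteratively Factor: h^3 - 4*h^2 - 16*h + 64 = (h - 4)*(h^2 - 16) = (h - 4)*(h + 4)*(h - 4)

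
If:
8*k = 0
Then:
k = 0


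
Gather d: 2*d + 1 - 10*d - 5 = -8*d - 4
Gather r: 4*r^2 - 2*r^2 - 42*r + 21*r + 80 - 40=2*r^2 - 21*r + 40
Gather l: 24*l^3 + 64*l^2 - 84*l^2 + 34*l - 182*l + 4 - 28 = 24*l^3 - 20*l^2 - 148*l - 24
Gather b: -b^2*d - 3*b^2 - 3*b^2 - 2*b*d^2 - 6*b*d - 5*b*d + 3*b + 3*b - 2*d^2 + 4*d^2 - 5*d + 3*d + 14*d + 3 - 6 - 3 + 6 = b^2*(-d - 6) + b*(-2*d^2 - 11*d + 6) + 2*d^2 + 12*d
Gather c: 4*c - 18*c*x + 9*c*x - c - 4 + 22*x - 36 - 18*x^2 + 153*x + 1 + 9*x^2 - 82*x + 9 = c*(3 - 9*x) - 9*x^2 + 93*x - 30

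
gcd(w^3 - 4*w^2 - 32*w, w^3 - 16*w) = w^2 + 4*w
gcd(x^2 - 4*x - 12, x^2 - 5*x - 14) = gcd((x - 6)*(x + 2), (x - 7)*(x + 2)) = x + 2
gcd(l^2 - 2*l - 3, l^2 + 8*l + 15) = 1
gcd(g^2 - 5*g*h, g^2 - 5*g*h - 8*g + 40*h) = g - 5*h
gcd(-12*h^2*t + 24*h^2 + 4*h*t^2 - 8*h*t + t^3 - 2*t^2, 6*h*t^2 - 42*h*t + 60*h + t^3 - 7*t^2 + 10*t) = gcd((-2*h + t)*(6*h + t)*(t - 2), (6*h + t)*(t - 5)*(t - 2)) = 6*h*t - 12*h + t^2 - 2*t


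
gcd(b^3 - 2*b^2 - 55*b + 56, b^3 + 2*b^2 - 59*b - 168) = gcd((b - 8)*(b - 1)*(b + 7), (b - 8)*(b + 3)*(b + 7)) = b^2 - b - 56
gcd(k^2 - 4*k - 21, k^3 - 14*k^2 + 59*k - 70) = k - 7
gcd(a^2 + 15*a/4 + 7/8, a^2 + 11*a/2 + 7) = a + 7/2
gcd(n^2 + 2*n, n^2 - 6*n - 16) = n + 2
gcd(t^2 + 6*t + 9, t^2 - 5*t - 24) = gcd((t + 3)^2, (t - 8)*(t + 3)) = t + 3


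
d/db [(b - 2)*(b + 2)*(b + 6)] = 3*b^2 + 12*b - 4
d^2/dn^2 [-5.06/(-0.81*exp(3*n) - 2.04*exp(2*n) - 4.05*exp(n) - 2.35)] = (5.06*(2.43*exp(2*n) + 4.08*exp(n) + 4.05)*(4.86*exp(2*n) + 8.16*exp(n) + 8.1)*exp(n) - (36.8874*exp(2*n) + 41.2896*exp(n) + 20.493)*(0.81*exp(3*n) + 2.04*exp(2*n) + 4.05*exp(n) + 2.35))*exp(n)/(0.81*exp(3*n) + 2.04*exp(2*n) + 4.05*exp(n) + 2.35)^3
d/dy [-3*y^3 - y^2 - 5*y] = -9*y^2 - 2*y - 5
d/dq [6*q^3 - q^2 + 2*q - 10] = 18*q^2 - 2*q + 2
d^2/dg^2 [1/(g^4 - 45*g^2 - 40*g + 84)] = 2*(3*(15 - 2*g^2)*(g^4 - 45*g^2 - 40*g + 84) + 4*(-2*g^3 + 45*g + 20)^2)/(g^4 - 45*g^2 - 40*g + 84)^3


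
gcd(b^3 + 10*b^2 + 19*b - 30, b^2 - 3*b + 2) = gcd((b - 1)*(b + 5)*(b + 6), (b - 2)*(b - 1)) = b - 1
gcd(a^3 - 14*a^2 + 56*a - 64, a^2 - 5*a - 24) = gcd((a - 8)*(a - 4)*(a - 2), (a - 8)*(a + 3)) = a - 8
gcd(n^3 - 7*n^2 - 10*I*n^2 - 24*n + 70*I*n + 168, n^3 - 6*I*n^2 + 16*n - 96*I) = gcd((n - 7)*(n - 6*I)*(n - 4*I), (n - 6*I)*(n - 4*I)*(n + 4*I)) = n^2 - 10*I*n - 24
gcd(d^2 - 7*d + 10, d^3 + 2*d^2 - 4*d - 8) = d - 2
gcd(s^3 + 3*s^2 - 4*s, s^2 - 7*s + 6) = s - 1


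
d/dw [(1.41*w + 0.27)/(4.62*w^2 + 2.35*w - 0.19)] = (6.5142*w^2 + 3.3135*w - (1.41*w + 0.27)*(9.24*w + 2.35) - 0.2679)/(4.62*w^2 + 2.35*w - 0.19)^2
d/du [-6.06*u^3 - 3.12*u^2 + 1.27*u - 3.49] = -18.18*u^2 - 6.24*u + 1.27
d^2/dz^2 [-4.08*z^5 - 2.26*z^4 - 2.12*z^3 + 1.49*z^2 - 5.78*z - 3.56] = -81.6*z^3 - 27.12*z^2 - 12.72*z + 2.98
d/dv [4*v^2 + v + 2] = 8*v + 1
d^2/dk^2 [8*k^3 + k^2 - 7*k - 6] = 48*k + 2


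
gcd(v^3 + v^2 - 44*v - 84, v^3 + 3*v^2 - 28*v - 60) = v^2 + 8*v + 12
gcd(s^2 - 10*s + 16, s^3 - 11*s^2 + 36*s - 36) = s - 2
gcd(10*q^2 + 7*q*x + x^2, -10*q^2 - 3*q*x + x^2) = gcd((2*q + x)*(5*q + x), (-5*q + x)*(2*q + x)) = 2*q + x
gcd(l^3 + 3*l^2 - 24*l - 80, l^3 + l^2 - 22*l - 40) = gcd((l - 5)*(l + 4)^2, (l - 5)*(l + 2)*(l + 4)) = l^2 - l - 20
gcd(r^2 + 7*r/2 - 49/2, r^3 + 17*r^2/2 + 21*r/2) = r + 7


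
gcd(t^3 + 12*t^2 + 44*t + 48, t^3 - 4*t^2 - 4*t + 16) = t + 2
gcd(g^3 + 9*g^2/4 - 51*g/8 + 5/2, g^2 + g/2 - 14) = g + 4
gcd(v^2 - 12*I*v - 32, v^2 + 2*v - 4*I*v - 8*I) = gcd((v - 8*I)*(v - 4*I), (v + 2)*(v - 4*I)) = v - 4*I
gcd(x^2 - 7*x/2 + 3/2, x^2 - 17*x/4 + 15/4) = x - 3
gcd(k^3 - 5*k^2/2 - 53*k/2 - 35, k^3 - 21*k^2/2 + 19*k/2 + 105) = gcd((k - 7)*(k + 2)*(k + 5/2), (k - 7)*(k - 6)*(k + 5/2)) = k^2 - 9*k/2 - 35/2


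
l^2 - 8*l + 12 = (l - 6)*(l - 2)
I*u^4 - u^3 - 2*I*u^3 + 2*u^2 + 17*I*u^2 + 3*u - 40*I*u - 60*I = (u - 3)*(u - 4*I)*(u + 5*I)*(I*u + I)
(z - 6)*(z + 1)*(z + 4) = z^3 - z^2 - 26*z - 24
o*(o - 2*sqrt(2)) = o^2 - 2*sqrt(2)*o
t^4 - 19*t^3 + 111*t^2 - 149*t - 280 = (t - 8)*(t - 7)*(t - 5)*(t + 1)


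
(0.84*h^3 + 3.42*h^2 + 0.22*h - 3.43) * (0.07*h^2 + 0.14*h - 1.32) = 0.0588*h^5 + 0.357*h^4 - 0.6146*h^3 - 4.7237*h^2 - 0.7706*h + 4.5276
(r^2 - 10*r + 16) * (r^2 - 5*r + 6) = r^4 - 15*r^3 + 72*r^2 - 140*r + 96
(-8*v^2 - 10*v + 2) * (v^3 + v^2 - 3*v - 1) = -8*v^5 - 18*v^4 + 16*v^3 + 40*v^2 + 4*v - 2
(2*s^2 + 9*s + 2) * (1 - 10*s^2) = -20*s^4 - 90*s^3 - 18*s^2 + 9*s + 2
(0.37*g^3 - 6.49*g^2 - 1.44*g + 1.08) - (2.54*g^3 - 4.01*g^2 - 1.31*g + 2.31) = -2.17*g^3 - 2.48*g^2 - 0.13*g - 1.23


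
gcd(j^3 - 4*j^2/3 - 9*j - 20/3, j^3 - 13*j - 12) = j^2 - 3*j - 4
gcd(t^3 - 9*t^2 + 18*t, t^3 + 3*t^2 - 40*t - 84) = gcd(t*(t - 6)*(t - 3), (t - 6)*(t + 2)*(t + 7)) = t - 6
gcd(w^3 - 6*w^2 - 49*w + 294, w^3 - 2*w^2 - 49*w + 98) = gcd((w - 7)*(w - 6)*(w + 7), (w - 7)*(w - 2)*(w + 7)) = w^2 - 49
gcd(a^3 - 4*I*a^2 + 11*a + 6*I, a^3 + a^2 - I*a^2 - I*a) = 1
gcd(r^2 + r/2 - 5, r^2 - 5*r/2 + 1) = r - 2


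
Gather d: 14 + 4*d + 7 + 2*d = 6*d + 21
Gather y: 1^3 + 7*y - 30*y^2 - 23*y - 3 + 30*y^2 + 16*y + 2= 0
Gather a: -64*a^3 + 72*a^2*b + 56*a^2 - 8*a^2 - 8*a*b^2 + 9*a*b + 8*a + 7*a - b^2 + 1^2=-64*a^3 + a^2*(72*b + 48) + a*(-8*b^2 + 9*b + 15) - b^2 + 1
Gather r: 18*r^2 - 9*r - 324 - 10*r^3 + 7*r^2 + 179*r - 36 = -10*r^3 + 25*r^2 + 170*r - 360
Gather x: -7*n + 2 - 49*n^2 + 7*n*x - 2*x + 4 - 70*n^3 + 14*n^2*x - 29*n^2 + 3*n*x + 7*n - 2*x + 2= -70*n^3 - 78*n^2 + x*(14*n^2 + 10*n - 4) + 8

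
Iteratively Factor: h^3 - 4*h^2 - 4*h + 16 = (h - 2)*(h^2 - 2*h - 8) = (h - 2)*(h + 2)*(h - 4)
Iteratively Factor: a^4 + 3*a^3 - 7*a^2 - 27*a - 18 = (a - 3)*(a^3 + 6*a^2 + 11*a + 6) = (a - 3)*(a + 1)*(a^2 + 5*a + 6) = (a - 3)*(a + 1)*(a + 3)*(a + 2)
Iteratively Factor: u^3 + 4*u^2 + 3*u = (u)*(u^2 + 4*u + 3) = u*(u + 1)*(u + 3)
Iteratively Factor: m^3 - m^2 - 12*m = (m)*(m^2 - m - 12) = m*(m + 3)*(m - 4)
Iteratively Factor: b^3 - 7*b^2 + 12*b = (b)*(b^2 - 7*b + 12) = b*(b - 3)*(b - 4)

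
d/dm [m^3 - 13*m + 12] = 3*m^2 - 13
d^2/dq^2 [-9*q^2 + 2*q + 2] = -18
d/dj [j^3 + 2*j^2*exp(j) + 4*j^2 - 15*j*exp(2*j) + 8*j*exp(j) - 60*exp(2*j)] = 2*j^2*exp(j) + 3*j^2 - 30*j*exp(2*j) + 12*j*exp(j) + 8*j - 135*exp(2*j) + 8*exp(j)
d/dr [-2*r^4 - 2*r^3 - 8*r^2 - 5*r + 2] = -8*r^3 - 6*r^2 - 16*r - 5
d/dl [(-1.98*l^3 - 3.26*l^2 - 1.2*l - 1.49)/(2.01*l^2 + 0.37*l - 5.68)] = (-3.9798*l^4 - 1.4652*l^3 + 34.945*l^2 + 43.0234*l + 7.3673)/(4.0401*l^4 + 1.4874*l^3 - 22.6967*l^2 - 4.2032*l + 32.2624)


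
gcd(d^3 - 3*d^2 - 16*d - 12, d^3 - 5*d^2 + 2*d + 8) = d + 1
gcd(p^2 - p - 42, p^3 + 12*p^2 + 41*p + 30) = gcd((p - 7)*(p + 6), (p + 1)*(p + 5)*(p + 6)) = p + 6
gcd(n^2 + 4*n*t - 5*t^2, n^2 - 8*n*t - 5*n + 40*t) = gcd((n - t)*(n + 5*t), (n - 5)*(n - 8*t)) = 1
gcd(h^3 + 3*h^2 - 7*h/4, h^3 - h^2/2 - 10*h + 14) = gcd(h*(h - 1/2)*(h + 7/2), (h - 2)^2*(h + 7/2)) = h + 7/2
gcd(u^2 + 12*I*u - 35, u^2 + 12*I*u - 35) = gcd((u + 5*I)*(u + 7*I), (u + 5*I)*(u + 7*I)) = u^2 + 12*I*u - 35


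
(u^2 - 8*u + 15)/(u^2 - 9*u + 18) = (u - 5)/(u - 6)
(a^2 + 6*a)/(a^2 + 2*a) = (a + 6)/(a + 2)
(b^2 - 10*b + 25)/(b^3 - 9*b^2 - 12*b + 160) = (b - 5)/(b^2 - 4*b - 32)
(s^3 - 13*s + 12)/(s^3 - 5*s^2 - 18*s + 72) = (s - 1)/(s - 6)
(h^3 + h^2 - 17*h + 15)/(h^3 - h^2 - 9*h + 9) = (h + 5)/(h + 3)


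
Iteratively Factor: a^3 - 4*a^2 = (a)*(a^2 - 4*a) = a^2*(a - 4)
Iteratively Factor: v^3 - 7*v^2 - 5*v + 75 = (v - 5)*(v^2 - 2*v - 15) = (v - 5)^2*(v + 3)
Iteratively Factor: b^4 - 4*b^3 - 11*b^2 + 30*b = (b)*(b^3 - 4*b^2 - 11*b + 30) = b*(b - 5)*(b^2 + b - 6) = b*(b - 5)*(b - 2)*(b + 3)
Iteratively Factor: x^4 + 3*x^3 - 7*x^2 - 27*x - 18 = (x + 2)*(x^3 + x^2 - 9*x - 9) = (x - 3)*(x + 2)*(x^2 + 4*x + 3) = (x - 3)*(x + 2)*(x + 3)*(x + 1)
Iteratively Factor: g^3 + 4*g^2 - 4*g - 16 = (g + 4)*(g^2 - 4) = (g - 2)*(g + 4)*(g + 2)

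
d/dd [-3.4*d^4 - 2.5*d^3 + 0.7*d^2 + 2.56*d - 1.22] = -13.6*d^3 - 7.5*d^2 + 1.4*d + 2.56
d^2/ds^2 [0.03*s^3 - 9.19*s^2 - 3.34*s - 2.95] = 0.18*s - 18.38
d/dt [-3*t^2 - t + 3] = -6*t - 1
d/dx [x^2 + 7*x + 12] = 2*x + 7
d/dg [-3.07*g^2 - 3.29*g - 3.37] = -6.14*g - 3.29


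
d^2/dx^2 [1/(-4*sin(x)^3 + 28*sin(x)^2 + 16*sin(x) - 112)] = (9*sin(x)^6 - 77*sin(x)^5 + 176*sin(x)^4 - 56*sin(x)^3 + 530*sin(x)^2 + 112*sin(x) - 424)/(4*(sin(x)^3 - 7*sin(x)^2 - 4*sin(x) + 28)^3)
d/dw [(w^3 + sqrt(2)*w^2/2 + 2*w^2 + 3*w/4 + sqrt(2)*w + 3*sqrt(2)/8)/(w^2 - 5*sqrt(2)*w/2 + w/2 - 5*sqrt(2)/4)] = (2*w^2 - 10*sqrt(2)*w - 9*sqrt(2) - 5)/(2*w^2 - 10*sqrt(2)*w + 25)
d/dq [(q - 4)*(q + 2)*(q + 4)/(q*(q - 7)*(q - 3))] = 2*(-6*q^4 + 37*q^3 - 11*q^2 - 320*q + 336)/(q^2*(q^4 - 20*q^3 + 142*q^2 - 420*q + 441))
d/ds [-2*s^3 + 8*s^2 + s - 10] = -6*s^2 + 16*s + 1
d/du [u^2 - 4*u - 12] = 2*u - 4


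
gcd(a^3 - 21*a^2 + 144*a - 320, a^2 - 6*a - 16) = a - 8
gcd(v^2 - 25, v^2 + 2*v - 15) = v + 5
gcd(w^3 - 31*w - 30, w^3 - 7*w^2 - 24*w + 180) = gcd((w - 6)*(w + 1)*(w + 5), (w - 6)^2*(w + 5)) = w^2 - w - 30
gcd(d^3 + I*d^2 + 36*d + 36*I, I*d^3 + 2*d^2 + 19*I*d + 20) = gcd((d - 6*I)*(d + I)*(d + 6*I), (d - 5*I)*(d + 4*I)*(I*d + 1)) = 1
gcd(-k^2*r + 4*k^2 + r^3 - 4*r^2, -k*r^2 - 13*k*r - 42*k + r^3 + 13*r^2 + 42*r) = -k + r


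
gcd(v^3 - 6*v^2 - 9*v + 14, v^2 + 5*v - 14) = 1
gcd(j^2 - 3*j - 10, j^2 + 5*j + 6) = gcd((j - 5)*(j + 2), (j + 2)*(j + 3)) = j + 2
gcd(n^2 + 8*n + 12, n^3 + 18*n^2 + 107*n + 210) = n + 6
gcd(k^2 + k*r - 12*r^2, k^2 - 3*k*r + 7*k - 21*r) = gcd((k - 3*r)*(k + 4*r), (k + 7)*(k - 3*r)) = -k + 3*r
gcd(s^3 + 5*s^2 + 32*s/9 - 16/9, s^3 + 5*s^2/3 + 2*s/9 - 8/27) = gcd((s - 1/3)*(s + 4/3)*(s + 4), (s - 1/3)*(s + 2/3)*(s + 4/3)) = s^2 + s - 4/9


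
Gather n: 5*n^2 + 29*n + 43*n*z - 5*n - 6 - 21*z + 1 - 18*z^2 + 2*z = 5*n^2 + n*(43*z + 24) - 18*z^2 - 19*z - 5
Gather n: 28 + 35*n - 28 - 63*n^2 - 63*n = -63*n^2 - 28*n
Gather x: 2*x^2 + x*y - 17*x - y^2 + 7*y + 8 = 2*x^2 + x*(y - 17) - y^2 + 7*y + 8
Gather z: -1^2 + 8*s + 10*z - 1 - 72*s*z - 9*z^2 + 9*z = 8*s - 9*z^2 + z*(19 - 72*s) - 2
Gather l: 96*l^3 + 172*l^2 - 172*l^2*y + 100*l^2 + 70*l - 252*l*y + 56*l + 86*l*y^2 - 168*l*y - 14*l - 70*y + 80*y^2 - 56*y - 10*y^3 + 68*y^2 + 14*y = 96*l^3 + l^2*(272 - 172*y) + l*(86*y^2 - 420*y + 112) - 10*y^3 + 148*y^2 - 112*y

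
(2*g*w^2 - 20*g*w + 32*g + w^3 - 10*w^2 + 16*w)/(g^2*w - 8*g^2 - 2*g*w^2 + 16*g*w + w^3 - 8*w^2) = (2*g*w - 4*g + w^2 - 2*w)/(g^2 - 2*g*w + w^2)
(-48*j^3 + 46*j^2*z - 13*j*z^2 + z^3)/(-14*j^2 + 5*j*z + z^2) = (24*j^2 - 11*j*z + z^2)/(7*j + z)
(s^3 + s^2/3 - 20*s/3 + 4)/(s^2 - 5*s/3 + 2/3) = (s^2 + s - 6)/(s - 1)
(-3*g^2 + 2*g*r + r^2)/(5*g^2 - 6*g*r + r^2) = (3*g + r)/(-5*g + r)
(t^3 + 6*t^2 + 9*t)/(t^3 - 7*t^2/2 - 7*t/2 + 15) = 2*t*(t^2 + 6*t + 9)/(2*t^3 - 7*t^2 - 7*t + 30)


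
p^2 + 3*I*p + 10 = (p - 2*I)*(p + 5*I)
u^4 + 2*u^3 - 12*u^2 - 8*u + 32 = (u - 2)^2*(u + 2)*(u + 4)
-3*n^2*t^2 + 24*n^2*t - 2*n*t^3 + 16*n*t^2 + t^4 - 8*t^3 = t*(-3*n + t)*(n + t)*(t - 8)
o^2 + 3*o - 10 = (o - 2)*(o + 5)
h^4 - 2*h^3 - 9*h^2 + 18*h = h*(h - 3)*(h - 2)*(h + 3)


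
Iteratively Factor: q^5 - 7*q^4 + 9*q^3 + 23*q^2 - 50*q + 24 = (q + 2)*(q^4 - 9*q^3 + 27*q^2 - 31*q + 12) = (q - 4)*(q + 2)*(q^3 - 5*q^2 + 7*q - 3) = (q - 4)*(q - 3)*(q + 2)*(q^2 - 2*q + 1) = (q - 4)*(q - 3)*(q - 1)*(q + 2)*(q - 1)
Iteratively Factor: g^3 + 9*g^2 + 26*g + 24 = (g + 3)*(g^2 + 6*g + 8) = (g + 2)*(g + 3)*(g + 4)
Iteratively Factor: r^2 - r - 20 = (r + 4)*(r - 5)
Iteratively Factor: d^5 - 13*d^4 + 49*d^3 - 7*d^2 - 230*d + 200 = (d - 5)*(d^4 - 8*d^3 + 9*d^2 + 38*d - 40) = (d - 5)*(d - 1)*(d^3 - 7*d^2 + 2*d + 40) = (d - 5)^2*(d - 1)*(d^2 - 2*d - 8) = (d - 5)^2*(d - 1)*(d + 2)*(d - 4)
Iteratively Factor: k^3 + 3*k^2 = (k)*(k^2 + 3*k) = k^2*(k + 3)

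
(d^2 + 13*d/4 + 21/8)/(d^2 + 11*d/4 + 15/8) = (4*d + 7)/(4*d + 5)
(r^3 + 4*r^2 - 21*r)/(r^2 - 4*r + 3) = r*(r + 7)/(r - 1)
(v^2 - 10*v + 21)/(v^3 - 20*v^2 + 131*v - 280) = (v - 3)/(v^2 - 13*v + 40)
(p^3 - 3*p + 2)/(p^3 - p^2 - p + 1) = (p + 2)/(p + 1)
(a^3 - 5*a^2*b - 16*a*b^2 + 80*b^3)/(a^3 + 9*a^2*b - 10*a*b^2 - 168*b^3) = (a^2 - a*b - 20*b^2)/(a^2 + 13*a*b + 42*b^2)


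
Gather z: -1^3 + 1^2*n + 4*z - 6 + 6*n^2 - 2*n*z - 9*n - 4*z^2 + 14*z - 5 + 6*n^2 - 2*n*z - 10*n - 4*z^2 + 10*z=12*n^2 - 18*n - 8*z^2 + z*(28 - 4*n) - 12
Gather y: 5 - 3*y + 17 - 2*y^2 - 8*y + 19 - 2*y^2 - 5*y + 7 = -4*y^2 - 16*y + 48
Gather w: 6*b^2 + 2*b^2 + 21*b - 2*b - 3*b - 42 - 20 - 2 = 8*b^2 + 16*b - 64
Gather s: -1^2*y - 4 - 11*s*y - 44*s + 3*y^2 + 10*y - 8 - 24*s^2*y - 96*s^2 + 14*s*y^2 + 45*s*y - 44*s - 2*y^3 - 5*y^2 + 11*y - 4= s^2*(-24*y - 96) + s*(14*y^2 + 34*y - 88) - 2*y^3 - 2*y^2 + 20*y - 16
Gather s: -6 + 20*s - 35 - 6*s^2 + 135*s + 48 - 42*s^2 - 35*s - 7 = -48*s^2 + 120*s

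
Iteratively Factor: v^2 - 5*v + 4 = (v - 4)*(v - 1)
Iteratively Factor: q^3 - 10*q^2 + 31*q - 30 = (q - 3)*(q^2 - 7*q + 10) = (q - 3)*(q - 2)*(q - 5)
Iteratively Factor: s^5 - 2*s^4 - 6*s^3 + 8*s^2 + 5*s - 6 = (s - 3)*(s^4 + s^3 - 3*s^2 - s + 2) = (s - 3)*(s - 1)*(s^3 + 2*s^2 - s - 2) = (s - 3)*(s - 1)*(s + 1)*(s^2 + s - 2) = (s - 3)*(s - 1)^2*(s + 1)*(s + 2)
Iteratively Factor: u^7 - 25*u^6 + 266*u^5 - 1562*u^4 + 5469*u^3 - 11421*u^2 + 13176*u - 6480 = (u - 4)*(u^6 - 21*u^5 + 182*u^4 - 834*u^3 + 2133*u^2 - 2889*u + 1620) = (u - 5)*(u - 4)*(u^5 - 16*u^4 + 102*u^3 - 324*u^2 + 513*u - 324) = (u - 5)*(u - 4)*(u - 3)*(u^4 - 13*u^3 + 63*u^2 - 135*u + 108) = (u - 5)*(u - 4)^2*(u - 3)*(u^3 - 9*u^2 + 27*u - 27) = (u - 5)*(u - 4)^2*(u - 3)^2*(u^2 - 6*u + 9) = (u - 5)*(u - 4)^2*(u - 3)^3*(u - 3)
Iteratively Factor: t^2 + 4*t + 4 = (t + 2)*(t + 2)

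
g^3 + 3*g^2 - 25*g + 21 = (g - 3)*(g - 1)*(g + 7)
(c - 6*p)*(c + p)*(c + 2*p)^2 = c^4 - c^3*p - 22*c^2*p^2 - 44*c*p^3 - 24*p^4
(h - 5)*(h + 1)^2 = h^3 - 3*h^2 - 9*h - 5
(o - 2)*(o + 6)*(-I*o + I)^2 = -o^4 - 2*o^3 + 19*o^2 - 28*o + 12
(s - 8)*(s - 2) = s^2 - 10*s + 16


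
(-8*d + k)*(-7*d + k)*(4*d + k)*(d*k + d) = 224*d^4*k + 224*d^4 - 4*d^3*k^2 - 4*d^3*k - 11*d^2*k^3 - 11*d^2*k^2 + d*k^4 + d*k^3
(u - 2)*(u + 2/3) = u^2 - 4*u/3 - 4/3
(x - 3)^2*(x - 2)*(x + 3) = x^4 - 5*x^3 - 3*x^2 + 45*x - 54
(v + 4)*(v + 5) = v^2 + 9*v + 20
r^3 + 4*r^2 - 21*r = r*(r - 3)*(r + 7)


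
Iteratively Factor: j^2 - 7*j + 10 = (j - 2)*(j - 5)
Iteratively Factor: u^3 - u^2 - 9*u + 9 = (u - 1)*(u^2 - 9) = (u - 1)*(u + 3)*(u - 3)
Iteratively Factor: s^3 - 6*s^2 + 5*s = (s - 1)*(s^2 - 5*s) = (s - 5)*(s - 1)*(s)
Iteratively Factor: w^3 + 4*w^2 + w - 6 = (w + 3)*(w^2 + w - 2) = (w - 1)*(w + 3)*(w + 2)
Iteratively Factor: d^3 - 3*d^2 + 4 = (d - 2)*(d^2 - d - 2) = (d - 2)^2*(d + 1)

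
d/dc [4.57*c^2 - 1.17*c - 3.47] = 9.14*c - 1.17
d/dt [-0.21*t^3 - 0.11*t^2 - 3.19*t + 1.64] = -0.63*t^2 - 0.22*t - 3.19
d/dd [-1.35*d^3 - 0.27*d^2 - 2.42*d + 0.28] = -4.05*d^2 - 0.54*d - 2.42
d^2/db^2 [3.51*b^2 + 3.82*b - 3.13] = 7.02000000000000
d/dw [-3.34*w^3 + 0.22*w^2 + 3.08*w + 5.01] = -10.02*w^2 + 0.44*w + 3.08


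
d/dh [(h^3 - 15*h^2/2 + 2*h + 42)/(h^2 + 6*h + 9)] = (h^3 + 9*h^2 - 47*h - 78)/(h^3 + 9*h^2 + 27*h + 27)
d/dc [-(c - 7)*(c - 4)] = 11 - 2*c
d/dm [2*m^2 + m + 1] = 4*m + 1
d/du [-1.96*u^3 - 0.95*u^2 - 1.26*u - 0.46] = -5.88*u^2 - 1.9*u - 1.26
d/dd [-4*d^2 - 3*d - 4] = -8*d - 3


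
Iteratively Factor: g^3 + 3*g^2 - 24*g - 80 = (g - 5)*(g^2 + 8*g + 16) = (g - 5)*(g + 4)*(g + 4)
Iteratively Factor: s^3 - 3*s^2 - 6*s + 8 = (s - 4)*(s^2 + s - 2) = (s - 4)*(s - 1)*(s + 2)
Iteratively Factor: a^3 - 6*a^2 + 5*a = (a - 5)*(a^2 - a) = a*(a - 5)*(a - 1)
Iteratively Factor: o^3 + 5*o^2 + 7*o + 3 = (o + 1)*(o^2 + 4*o + 3) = (o + 1)*(o + 3)*(o + 1)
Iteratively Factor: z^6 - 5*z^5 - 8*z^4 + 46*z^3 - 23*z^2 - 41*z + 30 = (z - 1)*(z^5 - 4*z^4 - 12*z^3 + 34*z^2 + 11*z - 30) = (z - 1)*(z + 3)*(z^4 - 7*z^3 + 9*z^2 + 7*z - 10) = (z - 1)*(z + 1)*(z + 3)*(z^3 - 8*z^2 + 17*z - 10) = (z - 2)*(z - 1)*(z + 1)*(z + 3)*(z^2 - 6*z + 5) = (z - 5)*(z - 2)*(z - 1)*(z + 1)*(z + 3)*(z - 1)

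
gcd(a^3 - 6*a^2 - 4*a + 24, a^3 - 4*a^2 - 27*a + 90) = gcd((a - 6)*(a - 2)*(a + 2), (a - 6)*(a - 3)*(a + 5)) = a - 6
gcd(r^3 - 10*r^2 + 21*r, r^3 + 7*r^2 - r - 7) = 1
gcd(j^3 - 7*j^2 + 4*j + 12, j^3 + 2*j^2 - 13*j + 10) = j - 2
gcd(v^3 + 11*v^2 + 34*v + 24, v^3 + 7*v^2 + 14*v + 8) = v^2 + 5*v + 4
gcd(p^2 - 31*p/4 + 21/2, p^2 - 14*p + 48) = p - 6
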